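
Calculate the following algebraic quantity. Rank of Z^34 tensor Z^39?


rank(M(x)N) = rank(M)*rank(N)
34*39 = 1326


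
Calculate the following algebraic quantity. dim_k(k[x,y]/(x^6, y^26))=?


Basis: x^i*y^j, i<6, j<26
6*26=156


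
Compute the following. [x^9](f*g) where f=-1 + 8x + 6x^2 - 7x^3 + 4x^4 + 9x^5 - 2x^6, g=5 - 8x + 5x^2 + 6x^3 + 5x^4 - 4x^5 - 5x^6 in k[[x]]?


[x^9] = sum a_i*b_j, i+j=9
  -7*-5=35
  4*-4=-16
  9*5=45
  -2*6=-12
Sum=52


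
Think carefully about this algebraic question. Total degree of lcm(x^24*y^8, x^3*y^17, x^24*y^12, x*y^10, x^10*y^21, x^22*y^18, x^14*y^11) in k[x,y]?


lcm = componentwise max:
x: max(24,3,24,1,10,22,14)=24
y: max(8,17,12,10,21,18,11)=21
Total=24+21=45


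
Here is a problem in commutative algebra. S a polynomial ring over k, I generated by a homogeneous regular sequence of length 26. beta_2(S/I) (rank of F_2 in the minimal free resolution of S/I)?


Regular sequence => Koszul complex is the minimal free resolution.
Syz_1 minimally generated by Koszul relations f_i*e_j - f_j*e_i (i<j): mu(Syz_1) = beta_2 = C(m,2) = m(m-1)/2
m=26
26*25/2 = 325


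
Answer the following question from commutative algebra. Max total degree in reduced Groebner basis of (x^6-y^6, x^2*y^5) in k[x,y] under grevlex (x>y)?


LT(f1)=x^6, LT(f2)=x^2y^5, lcm=x^6y^5
S(f1,f2) = y^5*f1 - x^4*f2 = -y^11
Reduced GB = {f1, f2, y^11}; degrees 6, 7, 11
Max = 11


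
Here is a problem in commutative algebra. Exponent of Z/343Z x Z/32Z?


Exponent = lcm of the cyclic orders; pairwise coprime => product.
7^3*2^5=343*32=10976


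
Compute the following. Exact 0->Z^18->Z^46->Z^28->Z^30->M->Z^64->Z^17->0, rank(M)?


Alt sum=0:
(-1)^0*18 + (-1)^1*46 + (-1)^2*28 + (-1)^3*30 + (-1)^4*? + (-1)^5*64 + (-1)^6*17=0
rank(M)=77


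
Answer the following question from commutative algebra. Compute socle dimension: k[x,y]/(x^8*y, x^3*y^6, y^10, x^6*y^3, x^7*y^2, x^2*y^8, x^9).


Socle = ann(m) = span of standard monomials u with x*u, y*u in I (staircase corners).
Minimal generators: x^9, x^8*y, x^7*y^2, x^6*y^3, x^3*y^6, x^2*y^8, y^10
Corners: xy^9, x^2y^7, x^5y^5, x^6y^2, x^7y, x^8
Socle dim=6


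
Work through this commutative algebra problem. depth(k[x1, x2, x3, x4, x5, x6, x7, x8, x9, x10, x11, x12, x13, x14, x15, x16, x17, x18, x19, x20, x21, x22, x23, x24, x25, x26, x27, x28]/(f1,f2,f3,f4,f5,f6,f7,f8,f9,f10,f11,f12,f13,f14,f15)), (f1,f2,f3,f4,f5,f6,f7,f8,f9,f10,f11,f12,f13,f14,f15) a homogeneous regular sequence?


depth(R)=28
depth(R/I)=28-15=13


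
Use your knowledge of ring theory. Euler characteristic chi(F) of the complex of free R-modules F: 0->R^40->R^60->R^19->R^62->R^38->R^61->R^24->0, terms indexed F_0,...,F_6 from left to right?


chi = sum (-1)^i * rank:
(-1)^0*40=40
(-1)^1*60=-60
(-1)^2*19=19
(-1)^3*62=-62
(-1)^4*38=38
(-1)^5*61=-61
(-1)^6*24=24
chi=-62


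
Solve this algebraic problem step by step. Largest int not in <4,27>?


gcd(4,27)=1 => F=ab-a-b=4*27-4-27=108-31=77


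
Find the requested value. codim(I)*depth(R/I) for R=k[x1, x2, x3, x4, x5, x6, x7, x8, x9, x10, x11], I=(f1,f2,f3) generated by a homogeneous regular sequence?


codim=3, depth=dim(R/I)=11-3=8
Product=3*8=24


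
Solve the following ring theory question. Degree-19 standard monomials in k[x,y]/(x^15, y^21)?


k[x,y], I = (x^15, y^21), d = 19
Need i < 15 and d-i < 21.
Range: 0 <= i <= 14.
H(19) = 15


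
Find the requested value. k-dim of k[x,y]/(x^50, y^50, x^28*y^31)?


k[x,y]/I, I = (x^50, y^50, x^28*y^31)
Rect: 50x50=2500. Corner: (50-28)x(50-31)=418.
dim = 2500-418 = 2082


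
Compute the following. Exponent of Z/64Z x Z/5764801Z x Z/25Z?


Exponent = lcm of the cyclic orders; pairwise coprime => product.
2^6*7^8*5^2=64*5764801*25=9223681600


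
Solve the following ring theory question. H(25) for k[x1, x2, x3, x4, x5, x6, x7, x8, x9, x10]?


C(d+n-1,n-1)=C(34,9)=52451256


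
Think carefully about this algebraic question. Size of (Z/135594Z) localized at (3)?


3-primary part: 135594=3^7*62
Size=3^7=2187


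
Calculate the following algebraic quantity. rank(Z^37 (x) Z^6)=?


rank(M(x)N) = rank(M)*rank(N)
37*6 = 222


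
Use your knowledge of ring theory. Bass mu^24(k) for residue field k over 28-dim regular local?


C(n,i)=C(28,24)=20475


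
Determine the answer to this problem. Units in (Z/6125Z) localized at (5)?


Local ring = Z/125Z.
phi(125) = 5^2*(5-1) = 100


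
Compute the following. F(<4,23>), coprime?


gcd(4,23)=1 => F=ab-a-b=4*23-4-23=92-27=65


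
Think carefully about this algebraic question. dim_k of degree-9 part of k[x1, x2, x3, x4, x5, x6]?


C(d+n-1,n-1)=C(14,5)=2002


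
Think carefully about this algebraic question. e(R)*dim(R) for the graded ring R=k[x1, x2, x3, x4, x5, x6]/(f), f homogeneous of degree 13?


e(R)=deg(f)=13, dim(R)=6-1=5
e*dim=13*5=65


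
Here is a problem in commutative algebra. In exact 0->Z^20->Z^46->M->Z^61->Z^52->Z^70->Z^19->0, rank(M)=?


Alt sum=0:
(-1)^0*20 + (-1)^1*46 + (-1)^2*? + (-1)^3*61 + (-1)^4*52 + (-1)^5*70 + (-1)^6*19=0
rank(M)=86


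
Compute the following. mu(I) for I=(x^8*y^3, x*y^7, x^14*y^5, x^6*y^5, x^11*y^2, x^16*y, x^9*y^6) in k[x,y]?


Remove redundant (divisible by others).
x^14*y^5 redundant.
x^9*y^6 redundant.
Min: x^16*y, x^11*y^2, x^8*y^3, x^6*y^5, x*y^7
Count=5


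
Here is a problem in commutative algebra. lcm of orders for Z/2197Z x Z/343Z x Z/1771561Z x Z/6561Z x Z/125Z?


Exponent = lcm of the cyclic orders; pairwise coprime => product.
13^3*7^3*11^6*3^8*5^3=2197*343*1771561*6561*125=1094864409975711375


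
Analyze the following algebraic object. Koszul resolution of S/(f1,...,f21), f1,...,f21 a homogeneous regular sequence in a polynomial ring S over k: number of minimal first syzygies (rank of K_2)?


Regular sequence => Koszul complex is the minimal free resolution.
Syz_1 minimally generated by Koszul relations f_i*e_j - f_j*e_i (i<j): mu(Syz_1) = beta_2 = C(m,2) = m(m-1)/2
m=21
21*20/2 = 210


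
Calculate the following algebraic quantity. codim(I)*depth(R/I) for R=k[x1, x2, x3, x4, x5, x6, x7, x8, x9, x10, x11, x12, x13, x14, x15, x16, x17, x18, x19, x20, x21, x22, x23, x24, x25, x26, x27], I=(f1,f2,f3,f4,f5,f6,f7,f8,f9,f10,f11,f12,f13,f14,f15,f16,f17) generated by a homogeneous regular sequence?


codim=17, depth=dim(R/I)=27-17=10
Product=17*10=170


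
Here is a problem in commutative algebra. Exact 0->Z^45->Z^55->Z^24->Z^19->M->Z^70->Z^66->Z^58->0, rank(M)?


Alt sum=0:
(-1)^0*45 + (-1)^1*55 + (-1)^2*24 + (-1)^3*19 + (-1)^4*? + (-1)^5*70 + (-1)^6*66 + (-1)^7*58=0
rank(M)=67


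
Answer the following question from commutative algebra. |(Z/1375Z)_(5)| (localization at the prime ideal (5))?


5-primary part: 1375=5^3*11
Size=5^3=125


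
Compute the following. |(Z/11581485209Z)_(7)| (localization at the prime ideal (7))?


7-primary part: 11581485209=7^10*41
Size=7^10=282475249


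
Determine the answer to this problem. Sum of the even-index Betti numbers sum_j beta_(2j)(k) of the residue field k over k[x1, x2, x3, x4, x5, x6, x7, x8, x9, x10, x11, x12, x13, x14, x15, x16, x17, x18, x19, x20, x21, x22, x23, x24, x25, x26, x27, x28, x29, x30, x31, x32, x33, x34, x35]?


Koszul resolution: beta_i(k)=C(n,i), n=35
sum_even C(35,i) = 2^(n-1) = 2^34 = 17179869184


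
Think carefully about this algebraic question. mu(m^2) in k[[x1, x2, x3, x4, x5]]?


C(n+d-1,d)=C(6,2)=15


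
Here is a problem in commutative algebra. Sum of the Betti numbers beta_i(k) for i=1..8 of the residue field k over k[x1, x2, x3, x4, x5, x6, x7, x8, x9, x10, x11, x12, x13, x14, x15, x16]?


Koszul resolution: beta_i(k)=C(n,i), n=16
C(16,1)=16, C(16,2)=120, C(16,3)=560, C(16,4)=1820, C(16,5)=4368, C(16,6)=8008, C(16,7)=11440, C(16,8)=12870
Sum=39202


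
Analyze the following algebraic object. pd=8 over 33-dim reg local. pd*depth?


pd+depth=33
depth=33-8=25
pd*depth=8*25=200


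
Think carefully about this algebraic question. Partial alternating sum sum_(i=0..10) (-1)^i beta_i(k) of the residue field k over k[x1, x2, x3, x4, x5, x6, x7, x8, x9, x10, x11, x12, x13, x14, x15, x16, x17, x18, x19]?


Koszul resolution: beta_i(k)=C(n,i), n=19
sum_(i=0..p) (-1)^i C(n,i) = (-1)^p C(n-1,p)
(-1)^10*C(18,10) = (-1)^10*43758 = 43758


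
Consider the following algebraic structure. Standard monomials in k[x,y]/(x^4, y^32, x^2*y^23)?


k[x,y]/I, I = (x^4, y^32, x^2*y^23)
Rect: 4x32=128. Corner: (4-2)x(32-23)=18.
dim = 128-18 = 110


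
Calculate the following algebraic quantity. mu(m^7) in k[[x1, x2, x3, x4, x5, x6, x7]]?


C(n+d-1,d)=C(13,7)=1716


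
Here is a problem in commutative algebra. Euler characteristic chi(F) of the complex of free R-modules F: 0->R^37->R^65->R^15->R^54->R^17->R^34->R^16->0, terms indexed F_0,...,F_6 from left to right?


chi = sum (-1)^i * rank:
(-1)^0*37=37
(-1)^1*65=-65
(-1)^2*15=15
(-1)^3*54=-54
(-1)^4*17=17
(-1)^5*34=-34
(-1)^6*16=16
chi=-68


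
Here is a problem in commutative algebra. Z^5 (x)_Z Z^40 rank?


rank(M(x)N) = rank(M)*rank(N)
5*40 = 200


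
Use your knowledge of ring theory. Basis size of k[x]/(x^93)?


Basis: 1,x,...,x^92
dim=93


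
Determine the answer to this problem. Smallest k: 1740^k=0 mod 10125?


1740^k mod 10125:
k=1: 1740
k=2: 225
k=3: 6750
k=4: 0
First zero at k = 4


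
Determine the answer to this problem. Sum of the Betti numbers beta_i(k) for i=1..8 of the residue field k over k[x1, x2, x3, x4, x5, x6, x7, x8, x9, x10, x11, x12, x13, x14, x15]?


Koszul resolution: beta_i(k)=C(n,i), n=15
C(15,1)=15, C(15,2)=105, C(15,3)=455, C(15,4)=1365, C(15,5)=3003, C(15,6)=5005, C(15,7)=6435, C(15,8)=6435
Sum=22818


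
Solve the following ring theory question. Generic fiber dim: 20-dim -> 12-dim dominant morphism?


dim(fiber)=dim(X)-dim(Y)=20-12=8


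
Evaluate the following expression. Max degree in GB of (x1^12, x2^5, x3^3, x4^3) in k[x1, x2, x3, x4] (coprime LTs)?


Pure powers, coprime LTs => already GB.
Degrees: 12, 5, 3, 3
Max=12


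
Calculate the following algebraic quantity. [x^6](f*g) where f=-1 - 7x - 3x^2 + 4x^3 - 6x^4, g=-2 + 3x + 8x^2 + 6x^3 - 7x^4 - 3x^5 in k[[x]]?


[x^6] = sum a_i*b_j, i+j=6
  -7*-3=21
  -3*-7=21
  4*6=24
  -6*8=-48
Sum=18


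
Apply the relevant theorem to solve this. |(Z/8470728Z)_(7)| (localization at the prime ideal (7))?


7-primary part: 8470728=7^6*72
Size=7^6=117649


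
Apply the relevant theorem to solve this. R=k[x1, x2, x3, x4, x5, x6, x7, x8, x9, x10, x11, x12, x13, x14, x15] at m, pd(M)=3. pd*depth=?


pd+depth=15
depth=15-3=12
pd*depth=3*12=36


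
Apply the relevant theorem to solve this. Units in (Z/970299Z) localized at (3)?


Local ring = Z/729Z.
phi(729) = 3^5*(3-1) = 486


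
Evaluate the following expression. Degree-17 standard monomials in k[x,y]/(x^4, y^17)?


k[x,y], I = (x^4, y^17), d = 17
Need i < 4 and d-i < 17.
Range: 1 <= i <= 3.
H(17) = 3


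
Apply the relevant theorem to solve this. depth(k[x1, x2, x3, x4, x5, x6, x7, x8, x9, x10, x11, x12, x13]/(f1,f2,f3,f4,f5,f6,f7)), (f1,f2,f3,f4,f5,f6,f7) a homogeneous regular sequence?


depth(R)=13
depth(R/I)=13-7=6


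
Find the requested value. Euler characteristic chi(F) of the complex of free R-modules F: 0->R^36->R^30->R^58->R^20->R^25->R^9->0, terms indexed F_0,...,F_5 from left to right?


chi = sum (-1)^i * rank:
(-1)^0*36=36
(-1)^1*30=-30
(-1)^2*58=58
(-1)^3*20=-20
(-1)^4*25=25
(-1)^5*9=-9
chi=60


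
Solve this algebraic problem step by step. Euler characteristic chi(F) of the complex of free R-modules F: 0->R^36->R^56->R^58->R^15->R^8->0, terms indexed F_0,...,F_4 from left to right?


chi = sum (-1)^i * rank:
(-1)^0*36=36
(-1)^1*56=-56
(-1)^2*58=58
(-1)^3*15=-15
(-1)^4*8=8
chi=31


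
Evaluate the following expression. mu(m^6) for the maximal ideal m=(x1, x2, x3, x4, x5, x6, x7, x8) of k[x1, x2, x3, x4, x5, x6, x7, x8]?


Graded Nakayama: mu(m^d) = dim_k (m^d/m^(d+1)) = #degree-6 monomials in 8 vars
C(n+d-1,d)=C(13,6)=1716


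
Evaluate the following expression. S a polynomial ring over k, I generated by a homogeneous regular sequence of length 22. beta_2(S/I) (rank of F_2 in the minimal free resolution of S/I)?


Regular sequence => Koszul complex is the minimal free resolution.
Syz_1 minimally generated by Koszul relations f_i*e_j - f_j*e_i (i<j): mu(Syz_1) = beta_2 = C(m,2) = m(m-1)/2
m=22
22*21/2 = 231


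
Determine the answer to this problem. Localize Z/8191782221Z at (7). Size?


7-primary part: 8191782221=7^10*29
Size=7^10=282475249


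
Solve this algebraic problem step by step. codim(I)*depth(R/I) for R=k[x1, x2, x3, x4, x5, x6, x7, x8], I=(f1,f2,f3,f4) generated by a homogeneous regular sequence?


codim=4, depth=dim(R/I)=8-4=4
Product=4*4=16


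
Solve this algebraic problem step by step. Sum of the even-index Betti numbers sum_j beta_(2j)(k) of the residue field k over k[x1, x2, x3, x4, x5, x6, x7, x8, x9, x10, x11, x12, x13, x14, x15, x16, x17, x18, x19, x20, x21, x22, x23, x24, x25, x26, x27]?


Koszul resolution: beta_i(k)=C(n,i), n=27
sum_even C(27,i) = 2^(n-1) = 2^26 = 67108864


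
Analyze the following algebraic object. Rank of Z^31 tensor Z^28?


rank(M(x)N) = rank(M)*rank(N)
31*28 = 868


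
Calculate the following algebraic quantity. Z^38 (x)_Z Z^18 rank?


rank(M(x)N) = rank(M)*rank(N)
38*18 = 684


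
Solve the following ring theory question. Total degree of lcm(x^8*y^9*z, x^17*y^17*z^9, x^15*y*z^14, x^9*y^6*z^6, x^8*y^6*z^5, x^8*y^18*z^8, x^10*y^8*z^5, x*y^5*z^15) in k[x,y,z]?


lcm = componentwise max:
x: max(8,17,15,9,8,8,10,1)=17
y: max(9,17,1,6,6,18,8,5)=18
z: max(1,9,14,6,5,8,5,15)=15
Total=17+18+15=50


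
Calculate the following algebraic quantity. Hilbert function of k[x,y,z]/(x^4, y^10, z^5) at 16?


Need i<4, j<10, k<5 with i+j+k=16.
For each i, j ranges over max(0,16-i-4)..min(9,16-i):
  i=0: j in [12,9] -> 0
  i=1: j in [11,9] -> 0
  i=2: j in [10,9] -> 0
  i=3: j in [9,9] -> 1
H(16) = 0+0+0+1 = 1


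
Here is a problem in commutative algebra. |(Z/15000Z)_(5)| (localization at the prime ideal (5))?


5-primary part: 15000=5^4*24
Size=5^4=625


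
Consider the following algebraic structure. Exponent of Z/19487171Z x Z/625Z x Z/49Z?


Exponent = lcm of the cyclic orders; pairwise coprime => product.
11^7*5^4*7^2=19487171*625*49=596794611875


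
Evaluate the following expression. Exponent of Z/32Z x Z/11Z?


Exponent = lcm of the cyclic orders; pairwise coprime => product.
2^5*11^1=32*11=352


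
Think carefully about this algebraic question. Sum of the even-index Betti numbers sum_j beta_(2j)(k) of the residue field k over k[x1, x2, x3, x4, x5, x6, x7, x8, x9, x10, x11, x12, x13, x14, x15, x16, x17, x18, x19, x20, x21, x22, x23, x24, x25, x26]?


Koszul resolution: beta_i(k)=C(n,i), n=26
sum_even C(26,i) = 2^(n-1) = 2^25 = 33554432


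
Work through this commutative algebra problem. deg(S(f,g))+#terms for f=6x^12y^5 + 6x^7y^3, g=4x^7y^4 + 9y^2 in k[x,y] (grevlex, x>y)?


LT(f)=6x^12y^5, LT(g)=4x^7y^4
lcm(LM)=x^12y^5
S(f,g) (scaled by 24 to clear denominators) = 4*f - 6x^5y*g = 24x^7y^3 - 54x^5y^3
2 terms, deg 10.
10+2=12


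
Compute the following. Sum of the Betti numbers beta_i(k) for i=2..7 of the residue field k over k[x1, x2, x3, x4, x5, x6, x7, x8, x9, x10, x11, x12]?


Koszul resolution: beta_i(k)=C(n,i), n=12
C(12,2)=66, C(12,3)=220, C(12,4)=495, C(12,5)=792, C(12,6)=924, C(12,7)=792
Sum=3289


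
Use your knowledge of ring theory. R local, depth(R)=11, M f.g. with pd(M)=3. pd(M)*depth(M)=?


pd+depth=11
depth=11-3=8
pd*depth=3*8=24


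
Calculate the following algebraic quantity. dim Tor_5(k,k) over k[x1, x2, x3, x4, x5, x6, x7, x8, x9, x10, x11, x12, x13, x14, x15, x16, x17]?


Koszul: C(n,i)=C(17,5)=6188


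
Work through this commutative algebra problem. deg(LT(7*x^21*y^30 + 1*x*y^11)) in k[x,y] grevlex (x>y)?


LT: 7*x^21*y^30
deg_x=21, deg_y=30
Total=21+30=51


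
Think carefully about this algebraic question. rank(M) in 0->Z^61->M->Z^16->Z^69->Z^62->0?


Alt sum=0:
(-1)^0*61 + (-1)^1*? + (-1)^2*16 + (-1)^3*69 + (-1)^4*62=0
rank(M)=70


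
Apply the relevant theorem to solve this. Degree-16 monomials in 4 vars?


C(d+n-1,n-1)=C(19,3)=969


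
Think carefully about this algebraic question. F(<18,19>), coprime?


gcd(18,19)=1 => F=ab-a-b=18*19-18-19=342-37=305


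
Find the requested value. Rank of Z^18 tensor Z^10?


rank(M(x)N) = rank(M)*rank(N)
18*10 = 180


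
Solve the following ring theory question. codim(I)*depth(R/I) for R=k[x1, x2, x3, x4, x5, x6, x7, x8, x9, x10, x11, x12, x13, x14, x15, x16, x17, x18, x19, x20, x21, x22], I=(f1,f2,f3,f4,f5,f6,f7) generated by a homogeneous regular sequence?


codim=7, depth=dim(R/I)=22-7=15
Product=7*15=105


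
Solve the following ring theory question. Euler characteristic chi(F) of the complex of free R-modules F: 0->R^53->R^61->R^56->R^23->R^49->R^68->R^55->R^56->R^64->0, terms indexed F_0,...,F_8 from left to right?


chi = sum (-1)^i * rank:
(-1)^0*53=53
(-1)^1*61=-61
(-1)^2*56=56
(-1)^3*23=-23
(-1)^4*49=49
(-1)^5*68=-68
(-1)^6*55=55
(-1)^7*56=-56
(-1)^8*64=64
chi=69


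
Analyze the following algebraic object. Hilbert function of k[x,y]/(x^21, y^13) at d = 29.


k[x,y], I = (x^21, y^13), d = 29
Need i < 21 and d-i < 13.
Range: 17 <= i <= 20.
H(29) = 4


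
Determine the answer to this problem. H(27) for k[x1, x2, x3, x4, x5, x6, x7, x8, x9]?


C(d+n-1,n-1)=C(35,8)=23535820


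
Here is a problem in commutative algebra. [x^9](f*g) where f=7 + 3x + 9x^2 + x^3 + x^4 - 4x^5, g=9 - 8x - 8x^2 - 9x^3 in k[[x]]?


[x^9] = sum a_i*b_j, i+j=9
Sum=0


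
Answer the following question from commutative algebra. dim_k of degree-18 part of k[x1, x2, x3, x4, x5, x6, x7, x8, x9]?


C(d+n-1,n-1)=C(26,8)=1562275


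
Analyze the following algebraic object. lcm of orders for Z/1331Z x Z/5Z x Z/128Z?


Exponent = lcm of the cyclic orders; pairwise coprime => product.
11^3*5^1*2^7=1331*5*128=851840


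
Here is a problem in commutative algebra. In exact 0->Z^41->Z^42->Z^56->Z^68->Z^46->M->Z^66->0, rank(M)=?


Alt sum=0:
(-1)^0*41 + (-1)^1*42 + (-1)^2*56 + (-1)^3*68 + (-1)^4*46 + (-1)^5*? + (-1)^6*66=0
rank(M)=99


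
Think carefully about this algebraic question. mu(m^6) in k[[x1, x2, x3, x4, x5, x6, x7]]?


C(n+d-1,d)=C(12,6)=924


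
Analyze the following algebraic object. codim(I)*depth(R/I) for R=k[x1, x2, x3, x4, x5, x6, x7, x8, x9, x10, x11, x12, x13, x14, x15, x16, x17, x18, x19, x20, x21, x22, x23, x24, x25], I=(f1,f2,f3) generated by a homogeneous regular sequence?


codim=3, depth=dim(R/I)=25-3=22
Product=3*22=66


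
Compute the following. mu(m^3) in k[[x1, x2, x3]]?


C(n+d-1,d)=C(5,3)=10


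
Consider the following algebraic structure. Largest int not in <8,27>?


gcd(8,27)=1 => F=ab-a-b=8*27-8-27=216-35=181


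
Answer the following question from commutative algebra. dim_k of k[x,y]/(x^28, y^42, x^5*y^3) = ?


k[x,y]/I, I = (x^28, y^42, x^5*y^3)
Rect: 28x42=1176. Corner: (28-5)x(42-3)=897.
dim = 1176-897 = 279


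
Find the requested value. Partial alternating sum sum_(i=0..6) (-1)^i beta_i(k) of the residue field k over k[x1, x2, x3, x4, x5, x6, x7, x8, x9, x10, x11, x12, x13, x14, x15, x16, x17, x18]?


Koszul resolution: beta_i(k)=C(n,i), n=18
sum_(i=0..p) (-1)^i C(n,i) = (-1)^p C(n-1,p)
(-1)^6*C(17,6) = (-1)^6*12376 = 12376


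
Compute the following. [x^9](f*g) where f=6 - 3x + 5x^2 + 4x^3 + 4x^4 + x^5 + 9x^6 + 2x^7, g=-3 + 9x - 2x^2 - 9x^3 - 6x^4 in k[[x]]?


[x^9] = sum a_i*b_j, i+j=9
  1*-6=-6
  9*-9=-81
  2*-2=-4
Sum=-91


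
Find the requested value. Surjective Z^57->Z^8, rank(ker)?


rank(ker) = 57-8 = 49


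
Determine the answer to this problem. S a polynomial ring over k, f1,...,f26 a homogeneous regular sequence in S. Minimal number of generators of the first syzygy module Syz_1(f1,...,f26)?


Regular sequence => Koszul complex is the minimal free resolution.
Syz_1 minimally generated by Koszul relations f_i*e_j - f_j*e_i (i<j): mu(Syz_1) = beta_2 = C(m,2) = m(m-1)/2
m=26
26*25/2 = 325


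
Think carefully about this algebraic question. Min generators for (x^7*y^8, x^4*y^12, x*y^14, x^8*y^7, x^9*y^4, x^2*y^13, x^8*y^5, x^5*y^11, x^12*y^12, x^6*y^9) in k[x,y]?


Remove redundant (divisible by others).
x^8*y^7 redundant.
x^12*y^12 redundant.
Min: x^9*y^4, x^8*y^5, x^7*y^8, x^6*y^9, x^5*y^11, x^4*y^12, x^2*y^13, x*y^14
Count=8


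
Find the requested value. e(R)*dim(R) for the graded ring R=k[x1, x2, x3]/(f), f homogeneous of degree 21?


e(R)=deg(f)=21, dim(R)=3-1=2
e*dim=21*2=42


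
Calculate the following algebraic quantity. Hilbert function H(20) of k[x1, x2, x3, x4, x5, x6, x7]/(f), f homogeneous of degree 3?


C(26,6)-C(23,6)=230230-100947=129283


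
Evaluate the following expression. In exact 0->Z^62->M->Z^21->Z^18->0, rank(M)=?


Alt sum=0:
(-1)^0*62 + (-1)^1*? + (-1)^2*21 + (-1)^3*18=0
rank(M)=65


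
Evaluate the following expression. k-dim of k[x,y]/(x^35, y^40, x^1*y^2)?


k[x,y]/I, I = (x^35, y^40, x^1*y^2)
Rect: 35x40=1400. Corner: (35-1)x(40-2)=1292.
dim = 1400-1292 = 108


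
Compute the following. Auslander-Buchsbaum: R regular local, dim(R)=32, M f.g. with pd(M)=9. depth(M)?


pd+depth=depth(R)=32
depth=32-9=23


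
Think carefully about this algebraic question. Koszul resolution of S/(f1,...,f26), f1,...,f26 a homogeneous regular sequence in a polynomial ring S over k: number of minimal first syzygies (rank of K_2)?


Regular sequence => Koszul complex is the minimal free resolution.
Syz_1 minimally generated by Koszul relations f_i*e_j - f_j*e_i (i<j): mu(Syz_1) = beta_2 = C(m,2) = m(m-1)/2
m=26
26*25/2 = 325


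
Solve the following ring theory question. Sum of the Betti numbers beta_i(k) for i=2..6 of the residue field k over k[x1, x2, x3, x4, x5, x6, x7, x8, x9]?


Koszul resolution: beta_i(k)=C(n,i), n=9
C(9,2)=36, C(9,3)=84, C(9,4)=126, C(9,5)=126, C(9,6)=84
Sum=456


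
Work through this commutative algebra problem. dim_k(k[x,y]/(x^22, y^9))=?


Basis: x^i*y^j, i<22, j<9
22*9=198


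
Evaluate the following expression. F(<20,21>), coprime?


gcd(20,21)=1 => F=ab-a-b=20*21-20-21=420-41=379


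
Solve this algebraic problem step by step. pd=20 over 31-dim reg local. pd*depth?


pd+depth=31
depth=31-20=11
pd*depth=20*11=220


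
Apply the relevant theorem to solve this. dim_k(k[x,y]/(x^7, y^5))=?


Basis: x^i*y^j, i<7, j<5
7*5=35


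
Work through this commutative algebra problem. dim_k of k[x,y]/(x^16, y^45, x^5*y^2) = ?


k[x,y]/I, I = (x^16, y^45, x^5*y^2)
Rect: 16x45=720. Corner: (16-5)x(45-2)=473.
dim = 720-473 = 247


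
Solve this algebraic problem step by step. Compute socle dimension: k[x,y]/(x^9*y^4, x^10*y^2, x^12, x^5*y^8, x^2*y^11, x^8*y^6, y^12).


Socle = ann(m) = span of standard monomials u with x*u, y*u in I (staircase corners).
Minimal generators: x^12, x^10*y^2, x^9*y^4, x^8*y^6, x^5*y^8, x^2*y^11, y^12
Corners: xy^11, x^4y^10, x^7y^7, x^8y^5, x^9y^3, x^11y
Socle dim=6


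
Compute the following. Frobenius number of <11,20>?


gcd(11,20)=1 => F=ab-a-b=11*20-11-20=220-31=189


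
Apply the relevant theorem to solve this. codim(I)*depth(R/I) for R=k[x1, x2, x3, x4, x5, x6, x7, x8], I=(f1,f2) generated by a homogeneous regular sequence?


codim=2, depth=dim(R/I)=8-2=6
Product=2*6=12


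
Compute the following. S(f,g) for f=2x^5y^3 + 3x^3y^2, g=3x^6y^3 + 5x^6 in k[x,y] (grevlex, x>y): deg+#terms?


LT(f)=2x^5y^3, LT(g)=3x^6y^3
lcm(LM)=x^6y^3
S(f,g) (scaled by 6 to clear denominators) = 3x*f - 2*g = -10x^6 + 9x^4y^2
2 terms, deg 6.
6+2=8


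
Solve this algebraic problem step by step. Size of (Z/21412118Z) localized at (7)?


7-primary part: 21412118=7^7*26
Size=7^7=823543


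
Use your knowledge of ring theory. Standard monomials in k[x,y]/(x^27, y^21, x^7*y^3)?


k[x,y]/I, I = (x^27, y^21, x^7*y^3)
Rect: 27x21=567. Corner: (27-7)x(21-3)=360.
dim = 567-360 = 207


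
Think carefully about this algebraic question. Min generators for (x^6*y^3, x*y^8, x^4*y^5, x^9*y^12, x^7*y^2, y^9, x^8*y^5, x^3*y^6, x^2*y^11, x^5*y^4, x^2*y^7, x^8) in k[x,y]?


Remove redundant (divisible by others).
x^9*y^12 redundant.
x^8*y^5 redundant.
x^2*y^11 redundant.
Min: x^8, x^7*y^2, x^6*y^3, x^5*y^4, x^4*y^5, x^3*y^6, x^2*y^7, x*y^8, y^9
Count=9


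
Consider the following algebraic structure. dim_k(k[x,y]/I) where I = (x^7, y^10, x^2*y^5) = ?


k[x,y]/I, I = (x^7, y^10, x^2*y^5)
Rect: 7x10=70. Corner: (7-2)x(10-5)=25.
dim = 70-25 = 45


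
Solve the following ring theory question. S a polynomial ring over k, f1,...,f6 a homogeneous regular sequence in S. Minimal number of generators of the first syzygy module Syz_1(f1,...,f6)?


Regular sequence => Koszul complex is the minimal free resolution.
Syz_1 minimally generated by Koszul relations f_i*e_j - f_j*e_i (i<j): mu(Syz_1) = beta_2 = C(m,2) = m(m-1)/2
m=6
6*5/2 = 15


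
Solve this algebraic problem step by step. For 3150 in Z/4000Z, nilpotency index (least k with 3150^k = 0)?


3150^k mod 4000:
k=1: 3150
k=2: 2500
k=3: 3000
k=4: 2000
k=5: 0
First zero at k = 5


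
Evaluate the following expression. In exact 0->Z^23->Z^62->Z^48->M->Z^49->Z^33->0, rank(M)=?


Alt sum=0:
(-1)^0*23 + (-1)^1*62 + (-1)^2*48 + (-1)^3*? + (-1)^4*49 + (-1)^5*33=0
rank(M)=25


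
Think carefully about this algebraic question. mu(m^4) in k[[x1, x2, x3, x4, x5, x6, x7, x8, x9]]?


C(n+d-1,d)=C(12,4)=495


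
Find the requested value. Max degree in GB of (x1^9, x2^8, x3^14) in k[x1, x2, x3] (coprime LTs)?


Pure powers, coprime LTs => already GB.
Degrees: 9, 8, 14
Max=14


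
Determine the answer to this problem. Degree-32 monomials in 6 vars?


C(d+n-1,n-1)=C(37,5)=435897


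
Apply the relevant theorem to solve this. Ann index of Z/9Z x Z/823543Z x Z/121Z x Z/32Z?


Exponent = lcm of the cyclic orders; pairwise coprime => product.
3^2*7^7*11^2*2^5=9*823543*121*32=28698826464


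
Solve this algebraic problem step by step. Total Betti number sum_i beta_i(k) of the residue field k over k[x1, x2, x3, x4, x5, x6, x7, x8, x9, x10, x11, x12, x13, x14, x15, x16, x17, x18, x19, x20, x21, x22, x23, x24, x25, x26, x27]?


Koszul resolution: beta_i(k)=C(n,i), n=27
sum_i C(27,i) = 2^27 = 134217728


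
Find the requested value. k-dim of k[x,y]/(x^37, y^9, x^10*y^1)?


k[x,y]/I, I = (x^37, y^9, x^10*y^1)
Rect: 37x9=333. Corner: (37-10)x(9-1)=216.
dim = 333-216 = 117


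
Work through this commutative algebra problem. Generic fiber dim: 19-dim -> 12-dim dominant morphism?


dim(fiber)=dim(X)-dim(Y)=19-12=7


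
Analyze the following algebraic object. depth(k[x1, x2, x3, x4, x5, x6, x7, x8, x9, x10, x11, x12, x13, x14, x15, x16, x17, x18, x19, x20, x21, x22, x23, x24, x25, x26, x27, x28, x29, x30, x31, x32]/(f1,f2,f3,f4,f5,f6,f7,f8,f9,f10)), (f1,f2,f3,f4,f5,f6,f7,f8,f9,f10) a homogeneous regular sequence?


depth(R)=32
depth(R/I)=32-10=22


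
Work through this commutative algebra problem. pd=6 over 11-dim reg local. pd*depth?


pd+depth=11
depth=11-6=5
pd*depth=6*5=30


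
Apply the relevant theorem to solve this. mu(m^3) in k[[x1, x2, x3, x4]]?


C(n+d-1,d)=C(6,3)=20


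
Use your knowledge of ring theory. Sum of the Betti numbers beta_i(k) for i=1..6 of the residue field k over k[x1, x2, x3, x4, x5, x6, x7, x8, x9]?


Koszul resolution: beta_i(k)=C(n,i), n=9
C(9,1)=9, C(9,2)=36, C(9,3)=84, C(9,4)=126, C(9,5)=126, C(9,6)=84
Sum=465


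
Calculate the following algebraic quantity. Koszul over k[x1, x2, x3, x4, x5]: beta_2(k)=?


C(n,i)=C(5,2)=10


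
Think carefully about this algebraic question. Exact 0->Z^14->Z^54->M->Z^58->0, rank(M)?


Alt sum=0:
(-1)^0*14 + (-1)^1*54 + (-1)^2*? + (-1)^3*58=0
rank(M)=98


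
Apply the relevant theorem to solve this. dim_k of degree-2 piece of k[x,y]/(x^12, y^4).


k[x,y], I = (x^12, y^4), d = 2
Need i < 12 and d-i < 4.
Range: 0 <= i <= 2.
H(2) = 3


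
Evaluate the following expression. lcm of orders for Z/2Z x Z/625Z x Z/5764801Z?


Exponent = lcm of the cyclic orders; pairwise coprime => product.
2^1*5^4*7^8=2*625*5764801=7206001250


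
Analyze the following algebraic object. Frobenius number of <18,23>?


gcd(18,23)=1 => F=ab-a-b=18*23-18-23=414-41=373


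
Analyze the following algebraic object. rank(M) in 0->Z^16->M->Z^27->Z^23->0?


Alt sum=0:
(-1)^0*16 + (-1)^1*? + (-1)^2*27 + (-1)^3*23=0
rank(M)=20


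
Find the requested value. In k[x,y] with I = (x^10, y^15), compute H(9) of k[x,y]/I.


k[x,y], I = (x^10, y^15), d = 9
Need i < 10 and d-i < 15.
Range: 0 <= i <= 9.
H(9) = 10


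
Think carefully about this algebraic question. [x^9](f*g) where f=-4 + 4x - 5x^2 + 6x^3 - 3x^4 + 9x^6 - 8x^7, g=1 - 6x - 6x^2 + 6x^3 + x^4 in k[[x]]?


[x^9] = sum a_i*b_j, i+j=9
  9*6=54
  -8*-6=48
Sum=102


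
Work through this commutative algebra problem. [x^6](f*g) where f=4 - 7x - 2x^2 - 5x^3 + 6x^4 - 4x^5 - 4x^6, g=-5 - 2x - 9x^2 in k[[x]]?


[x^6] = sum a_i*b_j, i+j=6
  6*-9=-54
  -4*-2=8
  -4*-5=20
Sum=-26


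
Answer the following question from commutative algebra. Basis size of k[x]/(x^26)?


Basis: 1,x,...,x^25
dim=26


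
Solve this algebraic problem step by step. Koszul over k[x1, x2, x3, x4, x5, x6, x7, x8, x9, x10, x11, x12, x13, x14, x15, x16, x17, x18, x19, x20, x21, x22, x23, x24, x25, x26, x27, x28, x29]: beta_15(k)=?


C(n,i)=C(29,15)=77558760


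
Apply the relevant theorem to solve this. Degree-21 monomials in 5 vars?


C(d+n-1,n-1)=C(25,4)=12650


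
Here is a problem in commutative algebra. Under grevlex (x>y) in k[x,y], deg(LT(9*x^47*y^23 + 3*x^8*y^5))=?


LT: 9*x^47*y^23
deg_x=47, deg_y=23
Total=47+23=70


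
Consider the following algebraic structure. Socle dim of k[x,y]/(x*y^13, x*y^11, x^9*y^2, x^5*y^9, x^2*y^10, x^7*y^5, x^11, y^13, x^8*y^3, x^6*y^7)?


Socle = ann(m) = span of standard monomials u with x*u, y*u in I (staircase corners).
Redundant generators: x*y^13
Minimal generators: x^11, x^9*y^2, x^8*y^3, x^7*y^5, x^6*y^7, x^5*y^9, x^2*y^10, x*y^11, y^13
Corners: y^12, xy^10, x^4y^9, x^5y^8, x^6y^6, x^7y^4, x^8y^2, x^10y
Socle dim=8


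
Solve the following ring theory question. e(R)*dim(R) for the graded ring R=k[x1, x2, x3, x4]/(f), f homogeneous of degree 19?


e(R)=deg(f)=19, dim(R)=4-1=3
e*dim=19*3=57


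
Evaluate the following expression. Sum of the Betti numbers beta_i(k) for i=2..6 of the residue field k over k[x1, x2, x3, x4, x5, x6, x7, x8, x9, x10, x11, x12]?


Koszul resolution: beta_i(k)=C(n,i), n=12
C(12,2)=66, C(12,3)=220, C(12,4)=495, C(12,5)=792, C(12,6)=924
Sum=2497


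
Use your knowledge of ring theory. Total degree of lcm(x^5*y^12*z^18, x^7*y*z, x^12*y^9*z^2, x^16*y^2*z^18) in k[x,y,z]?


lcm = componentwise max:
x: max(5,7,12,16)=16
y: max(12,1,9,2)=12
z: max(18,1,2,18)=18
Total=16+12+18=46


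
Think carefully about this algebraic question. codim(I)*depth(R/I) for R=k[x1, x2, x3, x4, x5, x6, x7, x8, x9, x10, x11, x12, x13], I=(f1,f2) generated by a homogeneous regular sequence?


codim=2, depth=dim(R/I)=13-2=11
Product=2*11=22


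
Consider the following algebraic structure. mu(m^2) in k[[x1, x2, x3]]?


C(n+d-1,d)=C(4,2)=6


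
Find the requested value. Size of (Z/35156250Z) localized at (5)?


5-primary part: 35156250=5^9*18
Size=5^9=1953125


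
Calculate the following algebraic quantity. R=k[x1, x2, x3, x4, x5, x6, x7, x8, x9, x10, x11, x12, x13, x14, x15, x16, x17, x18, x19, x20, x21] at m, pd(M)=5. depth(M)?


pd+depth=depth(R)=21
depth=21-5=16


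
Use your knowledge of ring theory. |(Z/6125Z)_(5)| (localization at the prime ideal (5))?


5-primary part: 6125=5^3*49
Size=5^3=125


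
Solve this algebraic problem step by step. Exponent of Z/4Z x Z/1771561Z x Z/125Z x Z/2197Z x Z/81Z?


Exponent = lcm of the cyclic orders; pairwise coprime => product.
2^2*11^6*5^3*13^3*3^4=4*1771561*125*2197*81=157630840438500


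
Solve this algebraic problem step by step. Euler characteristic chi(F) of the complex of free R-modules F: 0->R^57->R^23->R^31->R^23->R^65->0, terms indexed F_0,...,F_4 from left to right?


chi = sum (-1)^i * rank:
(-1)^0*57=57
(-1)^1*23=-23
(-1)^2*31=31
(-1)^3*23=-23
(-1)^4*65=65
chi=107


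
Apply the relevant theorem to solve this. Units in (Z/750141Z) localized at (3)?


Local ring = Z/2187Z.
phi(2187) = 3^6*(3-1) = 1458


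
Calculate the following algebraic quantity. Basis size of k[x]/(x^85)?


Basis: 1,x,...,x^84
dim=85


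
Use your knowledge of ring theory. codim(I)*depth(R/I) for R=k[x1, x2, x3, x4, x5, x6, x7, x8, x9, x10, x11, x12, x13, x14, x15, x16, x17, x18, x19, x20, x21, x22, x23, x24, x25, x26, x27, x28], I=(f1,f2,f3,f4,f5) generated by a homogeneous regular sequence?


codim=5, depth=dim(R/I)=28-5=23
Product=5*23=115


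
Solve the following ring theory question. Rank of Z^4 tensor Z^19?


rank(M(x)N) = rank(M)*rank(N)
4*19 = 76


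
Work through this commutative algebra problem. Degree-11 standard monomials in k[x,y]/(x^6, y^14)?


k[x,y], I = (x^6, y^14), d = 11
Need i < 6 and d-i < 14.
Range: 0 <= i <= 5.
H(11) = 6


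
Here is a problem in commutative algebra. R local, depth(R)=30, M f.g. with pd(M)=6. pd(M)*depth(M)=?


pd+depth=30
depth=30-6=24
pd*depth=6*24=144


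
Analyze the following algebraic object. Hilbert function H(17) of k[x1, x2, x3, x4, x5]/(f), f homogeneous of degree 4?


C(21,4)-C(17,4)=5985-2380=3605


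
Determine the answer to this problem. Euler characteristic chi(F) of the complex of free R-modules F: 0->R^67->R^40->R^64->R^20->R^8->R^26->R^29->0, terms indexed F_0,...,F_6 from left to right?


chi = sum (-1)^i * rank:
(-1)^0*67=67
(-1)^1*40=-40
(-1)^2*64=64
(-1)^3*20=-20
(-1)^4*8=8
(-1)^5*26=-26
(-1)^6*29=29
chi=82


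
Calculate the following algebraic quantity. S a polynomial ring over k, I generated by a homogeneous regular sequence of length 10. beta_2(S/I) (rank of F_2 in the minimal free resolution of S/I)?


Regular sequence => Koszul complex is the minimal free resolution.
Syz_1 minimally generated by Koszul relations f_i*e_j - f_j*e_i (i<j): mu(Syz_1) = beta_2 = C(m,2) = m(m-1)/2
m=10
10*9/2 = 45


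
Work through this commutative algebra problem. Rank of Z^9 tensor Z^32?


rank(M(x)N) = rank(M)*rank(N)
9*32 = 288


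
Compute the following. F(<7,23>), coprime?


gcd(7,23)=1 => F=ab-a-b=7*23-7-23=161-30=131


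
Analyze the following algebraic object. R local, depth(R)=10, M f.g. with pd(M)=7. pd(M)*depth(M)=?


pd+depth=10
depth=10-7=3
pd*depth=7*3=21


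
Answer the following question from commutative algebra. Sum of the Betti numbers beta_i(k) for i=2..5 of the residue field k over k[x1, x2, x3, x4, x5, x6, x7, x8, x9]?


Koszul resolution: beta_i(k)=C(n,i), n=9
C(9,2)=36, C(9,3)=84, C(9,4)=126, C(9,5)=126
Sum=372


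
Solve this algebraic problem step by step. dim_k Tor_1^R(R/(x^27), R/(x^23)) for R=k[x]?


Tor_1(R/I,R/J)=(I cap J)/IJ=(x^27)/(x^50)
dim=50-27=min(27,23)=23


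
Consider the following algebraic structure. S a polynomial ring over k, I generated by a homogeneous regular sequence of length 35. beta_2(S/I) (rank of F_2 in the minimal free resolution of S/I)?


Regular sequence => Koszul complex is the minimal free resolution.
Syz_1 minimally generated by Koszul relations f_i*e_j - f_j*e_i (i<j): mu(Syz_1) = beta_2 = C(m,2) = m(m-1)/2
m=35
35*34/2 = 595


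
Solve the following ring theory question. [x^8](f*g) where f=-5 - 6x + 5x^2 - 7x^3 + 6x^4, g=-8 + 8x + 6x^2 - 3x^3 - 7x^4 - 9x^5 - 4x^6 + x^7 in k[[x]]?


[x^8] = sum a_i*b_j, i+j=8
  -6*1=-6
  5*-4=-20
  -7*-9=63
  6*-7=-42
Sum=-5


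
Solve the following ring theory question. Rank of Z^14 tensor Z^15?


rank(M(x)N) = rank(M)*rank(N)
14*15 = 210


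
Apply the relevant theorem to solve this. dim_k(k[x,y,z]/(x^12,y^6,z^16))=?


Basis: x^iy^jz^k, i<12,j<6,k<16
12*6*16=1152


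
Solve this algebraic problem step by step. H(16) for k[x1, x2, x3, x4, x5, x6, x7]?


C(d+n-1,n-1)=C(22,6)=74613


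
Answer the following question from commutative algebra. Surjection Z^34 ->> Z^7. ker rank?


rank(ker) = 34-7 = 27


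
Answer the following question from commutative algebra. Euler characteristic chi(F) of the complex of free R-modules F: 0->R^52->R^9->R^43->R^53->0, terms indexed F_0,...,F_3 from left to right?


chi = sum (-1)^i * rank:
(-1)^0*52=52
(-1)^1*9=-9
(-1)^2*43=43
(-1)^3*53=-53
chi=33


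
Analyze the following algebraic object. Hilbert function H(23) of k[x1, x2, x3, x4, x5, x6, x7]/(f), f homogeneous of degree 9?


C(29,6)-C(20,6)=475020-38760=436260


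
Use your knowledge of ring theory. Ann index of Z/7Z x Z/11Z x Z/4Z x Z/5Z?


Exponent = lcm of the cyclic orders; pairwise coprime => product.
7^1*11^1*2^2*5^1=7*11*4*5=1540


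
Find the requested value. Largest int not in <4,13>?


gcd(4,13)=1 => F=ab-a-b=4*13-4-13=52-17=35


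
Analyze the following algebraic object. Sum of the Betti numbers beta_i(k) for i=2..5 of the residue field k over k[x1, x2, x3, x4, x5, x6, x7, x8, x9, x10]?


Koszul resolution: beta_i(k)=C(n,i), n=10
C(10,2)=45, C(10,3)=120, C(10,4)=210, C(10,5)=252
Sum=627


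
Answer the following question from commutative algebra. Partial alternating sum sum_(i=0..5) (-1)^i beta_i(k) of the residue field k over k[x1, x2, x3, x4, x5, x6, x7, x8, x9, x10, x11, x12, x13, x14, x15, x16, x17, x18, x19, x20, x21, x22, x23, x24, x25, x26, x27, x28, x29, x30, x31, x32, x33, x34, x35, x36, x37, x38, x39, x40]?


Koszul resolution: beta_i(k)=C(n,i), n=40
sum_(i=0..p) (-1)^i C(n,i) = (-1)^p C(n-1,p)
(-1)^5*C(39,5) = (-1)^5*575757 = -575757


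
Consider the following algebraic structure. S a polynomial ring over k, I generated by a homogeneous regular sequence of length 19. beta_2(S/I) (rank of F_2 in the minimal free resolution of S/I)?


Regular sequence => Koszul complex is the minimal free resolution.
Syz_1 minimally generated by Koszul relations f_i*e_j - f_j*e_i (i<j): mu(Syz_1) = beta_2 = C(m,2) = m(m-1)/2
m=19
19*18/2 = 171


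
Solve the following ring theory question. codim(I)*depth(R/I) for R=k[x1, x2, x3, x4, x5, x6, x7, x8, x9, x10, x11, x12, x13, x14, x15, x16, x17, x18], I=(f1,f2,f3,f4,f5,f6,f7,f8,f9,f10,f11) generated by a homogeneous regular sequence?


codim=11, depth=dim(R/I)=18-11=7
Product=11*7=77


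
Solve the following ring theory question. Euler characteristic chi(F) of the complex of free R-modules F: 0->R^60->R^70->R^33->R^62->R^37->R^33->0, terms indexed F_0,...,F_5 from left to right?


chi = sum (-1)^i * rank:
(-1)^0*60=60
(-1)^1*70=-70
(-1)^2*33=33
(-1)^3*62=-62
(-1)^4*37=37
(-1)^5*33=-33
chi=-35


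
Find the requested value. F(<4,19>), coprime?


gcd(4,19)=1 => F=ab-a-b=4*19-4-19=76-23=53


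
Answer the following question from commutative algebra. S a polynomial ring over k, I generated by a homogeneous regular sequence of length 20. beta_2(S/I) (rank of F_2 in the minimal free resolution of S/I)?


Regular sequence => Koszul complex is the minimal free resolution.
Syz_1 minimally generated by Koszul relations f_i*e_j - f_j*e_i (i<j): mu(Syz_1) = beta_2 = C(m,2) = m(m-1)/2
m=20
20*19/2 = 190


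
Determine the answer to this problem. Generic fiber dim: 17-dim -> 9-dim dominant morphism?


dim(fiber)=dim(X)-dim(Y)=17-9=8


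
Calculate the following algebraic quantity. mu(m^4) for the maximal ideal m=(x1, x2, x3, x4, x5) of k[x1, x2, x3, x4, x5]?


Graded Nakayama: mu(m^d) = dim_k (m^d/m^(d+1)) = #degree-4 monomials in 5 vars
C(n+d-1,d)=C(8,4)=70
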